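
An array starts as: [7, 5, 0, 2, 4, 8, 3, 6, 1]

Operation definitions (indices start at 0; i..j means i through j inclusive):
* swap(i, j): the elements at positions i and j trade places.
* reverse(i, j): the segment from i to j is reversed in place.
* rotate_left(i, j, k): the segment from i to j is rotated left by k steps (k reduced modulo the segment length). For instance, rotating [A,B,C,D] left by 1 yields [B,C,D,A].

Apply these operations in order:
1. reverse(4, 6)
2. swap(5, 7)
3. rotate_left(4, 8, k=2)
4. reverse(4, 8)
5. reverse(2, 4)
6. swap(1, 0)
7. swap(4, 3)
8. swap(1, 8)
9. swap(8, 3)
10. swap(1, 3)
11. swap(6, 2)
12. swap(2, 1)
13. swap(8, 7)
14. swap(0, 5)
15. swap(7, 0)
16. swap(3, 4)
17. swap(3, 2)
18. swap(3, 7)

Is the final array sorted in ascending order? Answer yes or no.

Answer: yes

Derivation:
After 1 (reverse(4, 6)): [7, 5, 0, 2, 3, 8, 4, 6, 1]
After 2 (swap(5, 7)): [7, 5, 0, 2, 3, 6, 4, 8, 1]
After 3 (rotate_left(4, 8, k=2)): [7, 5, 0, 2, 4, 8, 1, 3, 6]
After 4 (reverse(4, 8)): [7, 5, 0, 2, 6, 3, 1, 8, 4]
After 5 (reverse(2, 4)): [7, 5, 6, 2, 0, 3, 1, 8, 4]
After 6 (swap(1, 0)): [5, 7, 6, 2, 0, 3, 1, 8, 4]
After 7 (swap(4, 3)): [5, 7, 6, 0, 2, 3, 1, 8, 4]
After 8 (swap(1, 8)): [5, 4, 6, 0, 2, 3, 1, 8, 7]
After 9 (swap(8, 3)): [5, 4, 6, 7, 2, 3, 1, 8, 0]
After 10 (swap(1, 3)): [5, 7, 6, 4, 2, 3, 1, 8, 0]
After 11 (swap(6, 2)): [5, 7, 1, 4, 2, 3, 6, 8, 0]
After 12 (swap(2, 1)): [5, 1, 7, 4, 2, 3, 6, 8, 0]
After 13 (swap(8, 7)): [5, 1, 7, 4, 2, 3, 6, 0, 8]
After 14 (swap(0, 5)): [3, 1, 7, 4, 2, 5, 6, 0, 8]
After 15 (swap(7, 0)): [0, 1, 7, 4, 2, 5, 6, 3, 8]
After 16 (swap(3, 4)): [0, 1, 7, 2, 4, 5, 6, 3, 8]
After 17 (swap(3, 2)): [0, 1, 2, 7, 4, 5, 6, 3, 8]
After 18 (swap(3, 7)): [0, 1, 2, 3, 4, 5, 6, 7, 8]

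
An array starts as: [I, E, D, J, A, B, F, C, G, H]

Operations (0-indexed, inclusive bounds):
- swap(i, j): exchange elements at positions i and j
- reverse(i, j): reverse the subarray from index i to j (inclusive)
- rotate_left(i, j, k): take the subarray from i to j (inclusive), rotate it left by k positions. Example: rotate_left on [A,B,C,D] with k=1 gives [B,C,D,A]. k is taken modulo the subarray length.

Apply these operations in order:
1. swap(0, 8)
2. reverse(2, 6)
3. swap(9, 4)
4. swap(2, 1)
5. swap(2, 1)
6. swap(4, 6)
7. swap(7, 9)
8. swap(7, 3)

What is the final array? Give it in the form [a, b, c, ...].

Answer: [G, E, F, A, D, J, H, B, I, C]

Derivation:
After 1 (swap(0, 8)): [G, E, D, J, A, B, F, C, I, H]
After 2 (reverse(2, 6)): [G, E, F, B, A, J, D, C, I, H]
After 3 (swap(9, 4)): [G, E, F, B, H, J, D, C, I, A]
After 4 (swap(2, 1)): [G, F, E, B, H, J, D, C, I, A]
After 5 (swap(2, 1)): [G, E, F, B, H, J, D, C, I, A]
After 6 (swap(4, 6)): [G, E, F, B, D, J, H, C, I, A]
After 7 (swap(7, 9)): [G, E, F, B, D, J, H, A, I, C]
After 8 (swap(7, 3)): [G, E, F, A, D, J, H, B, I, C]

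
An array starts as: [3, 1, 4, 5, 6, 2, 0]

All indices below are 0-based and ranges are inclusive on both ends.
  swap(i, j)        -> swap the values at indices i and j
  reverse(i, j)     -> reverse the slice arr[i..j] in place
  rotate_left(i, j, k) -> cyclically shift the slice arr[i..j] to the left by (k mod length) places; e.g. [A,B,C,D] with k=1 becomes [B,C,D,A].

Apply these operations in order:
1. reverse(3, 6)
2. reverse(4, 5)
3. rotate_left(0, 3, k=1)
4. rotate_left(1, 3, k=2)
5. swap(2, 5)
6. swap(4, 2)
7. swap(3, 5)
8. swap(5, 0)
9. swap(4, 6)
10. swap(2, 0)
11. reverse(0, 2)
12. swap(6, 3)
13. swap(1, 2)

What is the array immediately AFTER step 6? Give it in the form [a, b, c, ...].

After 1 (reverse(3, 6)): [3, 1, 4, 0, 2, 6, 5]
After 2 (reverse(4, 5)): [3, 1, 4, 0, 6, 2, 5]
After 3 (rotate_left(0, 3, k=1)): [1, 4, 0, 3, 6, 2, 5]
After 4 (rotate_left(1, 3, k=2)): [1, 3, 4, 0, 6, 2, 5]
After 5 (swap(2, 5)): [1, 3, 2, 0, 6, 4, 5]
After 6 (swap(4, 2)): [1, 3, 6, 0, 2, 4, 5]

Answer: [1, 3, 6, 0, 2, 4, 5]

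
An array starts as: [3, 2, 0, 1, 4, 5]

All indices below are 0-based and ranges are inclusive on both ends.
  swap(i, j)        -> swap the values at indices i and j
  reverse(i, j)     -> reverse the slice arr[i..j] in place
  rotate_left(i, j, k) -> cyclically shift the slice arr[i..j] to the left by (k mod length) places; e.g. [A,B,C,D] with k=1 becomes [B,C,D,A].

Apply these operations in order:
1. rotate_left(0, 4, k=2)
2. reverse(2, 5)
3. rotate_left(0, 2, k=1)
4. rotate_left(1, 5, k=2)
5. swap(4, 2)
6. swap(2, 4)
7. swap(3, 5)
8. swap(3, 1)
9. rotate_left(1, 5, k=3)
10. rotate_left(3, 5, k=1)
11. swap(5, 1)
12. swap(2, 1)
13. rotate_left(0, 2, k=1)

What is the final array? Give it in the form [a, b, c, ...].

Answer: [4, 0, 1, 3, 2, 5]

Derivation:
After 1 (rotate_left(0, 4, k=2)): [0, 1, 4, 3, 2, 5]
After 2 (reverse(2, 5)): [0, 1, 5, 2, 3, 4]
After 3 (rotate_left(0, 2, k=1)): [1, 5, 0, 2, 3, 4]
After 4 (rotate_left(1, 5, k=2)): [1, 2, 3, 4, 5, 0]
After 5 (swap(4, 2)): [1, 2, 5, 4, 3, 0]
After 6 (swap(2, 4)): [1, 2, 3, 4, 5, 0]
After 7 (swap(3, 5)): [1, 2, 3, 0, 5, 4]
After 8 (swap(3, 1)): [1, 0, 3, 2, 5, 4]
After 9 (rotate_left(1, 5, k=3)): [1, 5, 4, 0, 3, 2]
After 10 (rotate_left(3, 5, k=1)): [1, 5, 4, 3, 2, 0]
After 11 (swap(5, 1)): [1, 0, 4, 3, 2, 5]
After 12 (swap(2, 1)): [1, 4, 0, 3, 2, 5]
After 13 (rotate_left(0, 2, k=1)): [4, 0, 1, 3, 2, 5]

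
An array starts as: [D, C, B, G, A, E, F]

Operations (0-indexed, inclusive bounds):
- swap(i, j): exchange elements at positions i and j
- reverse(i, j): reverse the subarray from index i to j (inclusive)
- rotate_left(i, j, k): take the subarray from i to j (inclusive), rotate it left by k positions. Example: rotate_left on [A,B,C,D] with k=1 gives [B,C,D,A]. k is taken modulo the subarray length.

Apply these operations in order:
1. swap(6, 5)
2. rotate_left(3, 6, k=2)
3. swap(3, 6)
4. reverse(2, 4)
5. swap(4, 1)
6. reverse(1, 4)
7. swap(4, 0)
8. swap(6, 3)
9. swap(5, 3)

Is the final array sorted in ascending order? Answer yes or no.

Answer: no

Derivation:
After 1 (swap(6, 5)): [D, C, B, G, A, F, E]
After 2 (rotate_left(3, 6, k=2)): [D, C, B, F, E, G, A]
After 3 (swap(3, 6)): [D, C, B, A, E, G, F]
After 4 (reverse(2, 4)): [D, C, E, A, B, G, F]
After 5 (swap(4, 1)): [D, B, E, A, C, G, F]
After 6 (reverse(1, 4)): [D, C, A, E, B, G, F]
After 7 (swap(4, 0)): [B, C, A, E, D, G, F]
After 8 (swap(6, 3)): [B, C, A, F, D, G, E]
After 9 (swap(5, 3)): [B, C, A, G, D, F, E]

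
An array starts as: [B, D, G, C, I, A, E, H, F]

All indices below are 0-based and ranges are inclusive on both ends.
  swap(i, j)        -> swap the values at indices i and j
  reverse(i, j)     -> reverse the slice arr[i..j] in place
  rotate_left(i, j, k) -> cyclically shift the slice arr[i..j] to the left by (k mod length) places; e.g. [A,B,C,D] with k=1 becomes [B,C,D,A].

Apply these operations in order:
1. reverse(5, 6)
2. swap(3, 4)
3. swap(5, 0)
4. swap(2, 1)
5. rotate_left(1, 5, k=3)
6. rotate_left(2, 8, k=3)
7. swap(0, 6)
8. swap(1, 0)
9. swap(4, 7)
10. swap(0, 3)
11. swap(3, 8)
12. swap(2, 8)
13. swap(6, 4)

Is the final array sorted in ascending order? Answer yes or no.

After 1 (reverse(5, 6)): [B, D, G, C, I, E, A, H, F]
After 2 (swap(3, 4)): [B, D, G, I, C, E, A, H, F]
After 3 (swap(5, 0)): [E, D, G, I, C, B, A, H, F]
After 4 (swap(2, 1)): [E, G, D, I, C, B, A, H, F]
After 5 (rotate_left(1, 5, k=3)): [E, C, B, G, D, I, A, H, F]
After 6 (rotate_left(2, 8, k=3)): [E, C, I, A, H, F, B, G, D]
After 7 (swap(0, 6)): [B, C, I, A, H, F, E, G, D]
After 8 (swap(1, 0)): [C, B, I, A, H, F, E, G, D]
After 9 (swap(4, 7)): [C, B, I, A, G, F, E, H, D]
After 10 (swap(0, 3)): [A, B, I, C, G, F, E, H, D]
After 11 (swap(3, 8)): [A, B, I, D, G, F, E, H, C]
After 12 (swap(2, 8)): [A, B, C, D, G, F, E, H, I]
After 13 (swap(6, 4)): [A, B, C, D, E, F, G, H, I]

Answer: yes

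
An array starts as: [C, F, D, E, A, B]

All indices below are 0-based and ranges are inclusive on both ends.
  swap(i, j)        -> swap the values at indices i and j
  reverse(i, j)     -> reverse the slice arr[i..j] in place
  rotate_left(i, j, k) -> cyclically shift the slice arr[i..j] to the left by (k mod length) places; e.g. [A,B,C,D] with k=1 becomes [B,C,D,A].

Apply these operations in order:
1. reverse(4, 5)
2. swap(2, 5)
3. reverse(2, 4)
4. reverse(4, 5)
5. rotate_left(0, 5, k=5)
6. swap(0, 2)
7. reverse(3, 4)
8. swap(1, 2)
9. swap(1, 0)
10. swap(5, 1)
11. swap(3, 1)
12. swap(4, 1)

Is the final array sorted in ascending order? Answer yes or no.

After 1 (reverse(4, 5)): [C, F, D, E, B, A]
After 2 (swap(2, 5)): [C, F, A, E, B, D]
After 3 (reverse(2, 4)): [C, F, B, E, A, D]
After 4 (reverse(4, 5)): [C, F, B, E, D, A]
After 5 (rotate_left(0, 5, k=5)): [A, C, F, B, E, D]
After 6 (swap(0, 2)): [F, C, A, B, E, D]
After 7 (reverse(3, 4)): [F, C, A, E, B, D]
After 8 (swap(1, 2)): [F, A, C, E, B, D]
After 9 (swap(1, 0)): [A, F, C, E, B, D]
After 10 (swap(5, 1)): [A, D, C, E, B, F]
After 11 (swap(3, 1)): [A, E, C, D, B, F]
After 12 (swap(4, 1)): [A, B, C, D, E, F]

Answer: yes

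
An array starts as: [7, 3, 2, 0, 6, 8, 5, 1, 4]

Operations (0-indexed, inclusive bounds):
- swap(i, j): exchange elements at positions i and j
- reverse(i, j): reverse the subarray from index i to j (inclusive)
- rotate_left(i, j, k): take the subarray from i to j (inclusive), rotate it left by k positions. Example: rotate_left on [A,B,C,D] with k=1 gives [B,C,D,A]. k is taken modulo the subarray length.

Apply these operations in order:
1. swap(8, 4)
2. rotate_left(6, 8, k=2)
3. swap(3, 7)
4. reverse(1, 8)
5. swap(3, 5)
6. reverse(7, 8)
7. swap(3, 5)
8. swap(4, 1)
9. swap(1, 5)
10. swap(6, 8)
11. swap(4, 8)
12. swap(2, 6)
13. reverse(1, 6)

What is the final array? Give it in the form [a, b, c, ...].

After 1 (swap(8, 4)): [7, 3, 2, 0, 4, 8, 5, 1, 6]
After 2 (rotate_left(6, 8, k=2)): [7, 3, 2, 0, 4, 8, 6, 5, 1]
After 3 (swap(3, 7)): [7, 3, 2, 5, 4, 8, 6, 0, 1]
After 4 (reverse(1, 8)): [7, 1, 0, 6, 8, 4, 5, 2, 3]
After 5 (swap(3, 5)): [7, 1, 0, 4, 8, 6, 5, 2, 3]
After 6 (reverse(7, 8)): [7, 1, 0, 4, 8, 6, 5, 3, 2]
After 7 (swap(3, 5)): [7, 1, 0, 6, 8, 4, 5, 3, 2]
After 8 (swap(4, 1)): [7, 8, 0, 6, 1, 4, 5, 3, 2]
After 9 (swap(1, 5)): [7, 4, 0, 6, 1, 8, 5, 3, 2]
After 10 (swap(6, 8)): [7, 4, 0, 6, 1, 8, 2, 3, 5]
After 11 (swap(4, 8)): [7, 4, 0, 6, 5, 8, 2, 3, 1]
After 12 (swap(2, 6)): [7, 4, 2, 6, 5, 8, 0, 3, 1]
After 13 (reverse(1, 6)): [7, 0, 8, 5, 6, 2, 4, 3, 1]

Answer: [7, 0, 8, 5, 6, 2, 4, 3, 1]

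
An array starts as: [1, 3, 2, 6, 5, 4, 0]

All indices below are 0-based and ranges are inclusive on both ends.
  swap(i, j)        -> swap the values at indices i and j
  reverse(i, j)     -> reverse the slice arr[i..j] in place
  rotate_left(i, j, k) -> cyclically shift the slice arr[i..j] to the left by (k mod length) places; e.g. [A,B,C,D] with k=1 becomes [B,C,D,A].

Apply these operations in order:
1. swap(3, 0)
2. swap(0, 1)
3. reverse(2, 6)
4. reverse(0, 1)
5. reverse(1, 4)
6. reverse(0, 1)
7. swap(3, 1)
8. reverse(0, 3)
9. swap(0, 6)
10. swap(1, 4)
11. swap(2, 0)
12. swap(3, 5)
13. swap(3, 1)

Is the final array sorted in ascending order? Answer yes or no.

After 1 (swap(3, 0)): [6, 3, 2, 1, 5, 4, 0]
After 2 (swap(0, 1)): [3, 6, 2, 1, 5, 4, 0]
After 3 (reverse(2, 6)): [3, 6, 0, 4, 5, 1, 2]
After 4 (reverse(0, 1)): [6, 3, 0, 4, 5, 1, 2]
After 5 (reverse(1, 4)): [6, 5, 4, 0, 3, 1, 2]
After 6 (reverse(0, 1)): [5, 6, 4, 0, 3, 1, 2]
After 7 (swap(3, 1)): [5, 0, 4, 6, 3, 1, 2]
After 8 (reverse(0, 3)): [6, 4, 0, 5, 3, 1, 2]
After 9 (swap(0, 6)): [2, 4, 0, 5, 3, 1, 6]
After 10 (swap(1, 4)): [2, 3, 0, 5, 4, 1, 6]
After 11 (swap(2, 0)): [0, 3, 2, 5, 4, 1, 6]
After 12 (swap(3, 5)): [0, 3, 2, 1, 4, 5, 6]
After 13 (swap(3, 1)): [0, 1, 2, 3, 4, 5, 6]

Answer: yes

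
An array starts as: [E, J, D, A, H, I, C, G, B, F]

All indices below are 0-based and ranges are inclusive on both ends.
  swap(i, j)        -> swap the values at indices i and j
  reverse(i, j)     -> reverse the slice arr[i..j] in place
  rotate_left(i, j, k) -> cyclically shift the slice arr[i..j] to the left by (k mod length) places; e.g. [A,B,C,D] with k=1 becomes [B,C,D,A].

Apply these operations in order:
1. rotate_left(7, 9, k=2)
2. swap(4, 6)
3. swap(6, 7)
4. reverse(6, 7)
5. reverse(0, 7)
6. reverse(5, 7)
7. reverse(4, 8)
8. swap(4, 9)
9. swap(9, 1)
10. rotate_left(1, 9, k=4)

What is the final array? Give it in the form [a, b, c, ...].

After 1 (rotate_left(7, 9, k=2)): [E, J, D, A, H, I, C, F, G, B]
After 2 (swap(4, 6)): [E, J, D, A, C, I, H, F, G, B]
After 3 (swap(6, 7)): [E, J, D, A, C, I, F, H, G, B]
After 4 (reverse(6, 7)): [E, J, D, A, C, I, H, F, G, B]
After 5 (reverse(0, 7)): [F, H, I, C, A, D, J, E, G, B]
After 6 (reverse(5, 7)): [F, H, I, C, A, E, J, D, G, B]
After 7 (reverse(4, 8)): [F, H, I, C, G, D, J, E, A, B]
After 8 (swap(4, 9)): [F, H, I, C, B, D, J, E, A, G]
After 9 (swap(9, 1)): [F, G, I, C, B, D, J, E, A, H]
After 10 (rotate_left(1, 9, k=4)): [F, D, J, E, A, H, G, I, C, B]

Answer: [F, D, J, E, A, H, G, I, C, B]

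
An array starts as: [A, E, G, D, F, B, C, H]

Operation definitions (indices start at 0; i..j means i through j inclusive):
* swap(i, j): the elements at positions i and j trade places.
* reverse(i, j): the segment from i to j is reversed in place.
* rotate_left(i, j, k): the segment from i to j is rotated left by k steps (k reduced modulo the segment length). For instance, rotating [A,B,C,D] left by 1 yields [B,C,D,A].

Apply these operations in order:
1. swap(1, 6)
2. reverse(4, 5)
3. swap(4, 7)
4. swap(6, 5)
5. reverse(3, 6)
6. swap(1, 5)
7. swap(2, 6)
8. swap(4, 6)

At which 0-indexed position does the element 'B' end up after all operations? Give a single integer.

Answer: 7

Derivation:
After 1 (swap(1, 6)): [A, C, G, D, F, B, E, H]
After 2 (reverse(4, 5)): [A, C, G, D, B, F, E, H]
After 3 (swap(4, 7)): [A, C, G, D, H, F, E, B]
After 4 (swap(6, 5)): [A, C, G, D, H, E, F, B]
After 5 (reverse(3, 6)): [A, C, G, F, E, H, D, B]
After 6 (swap(1, 5)): [A, H, G, F, E, C, D, B]
After 7 (swap(2, 6)): [A, H, D, F, E, C, G, B]
After 8 (swap(4, 6)): [A, H, D, F, G, C, E, B]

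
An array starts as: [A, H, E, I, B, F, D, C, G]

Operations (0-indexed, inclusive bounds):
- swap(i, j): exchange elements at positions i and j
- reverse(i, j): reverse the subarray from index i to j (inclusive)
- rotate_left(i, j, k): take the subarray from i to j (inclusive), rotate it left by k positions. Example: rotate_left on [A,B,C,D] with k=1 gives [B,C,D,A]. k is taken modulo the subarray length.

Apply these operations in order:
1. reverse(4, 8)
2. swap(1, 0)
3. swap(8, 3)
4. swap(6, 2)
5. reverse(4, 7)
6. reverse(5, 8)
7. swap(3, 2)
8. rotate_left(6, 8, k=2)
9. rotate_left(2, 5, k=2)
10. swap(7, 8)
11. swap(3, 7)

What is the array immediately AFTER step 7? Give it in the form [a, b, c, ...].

After 1 (reverse(4, 8)): [A, H, E, I, G, C, D, F, B]
After 2 (swap(1, 0)): [H, A, E, I, G, C, D, F, B]
After 3 (swap(8, 3)): [H, A, E, B, G, C, D, F, I]
After 4 (swap(6, 2)): [H, A, D, B, G, C, E, F, I]
After 5 (reverse(4, 7)): [H, A, D, B, F, E, C, G, I]
After 6 (reverse(5, 8)): [H, A, D, B, F, I, G, C, E]
After 7 (swap(3, 2)): [H, A, B, D, F, I, G, C, E]

Answer: [H, A, B, D, F, I, G, C, E]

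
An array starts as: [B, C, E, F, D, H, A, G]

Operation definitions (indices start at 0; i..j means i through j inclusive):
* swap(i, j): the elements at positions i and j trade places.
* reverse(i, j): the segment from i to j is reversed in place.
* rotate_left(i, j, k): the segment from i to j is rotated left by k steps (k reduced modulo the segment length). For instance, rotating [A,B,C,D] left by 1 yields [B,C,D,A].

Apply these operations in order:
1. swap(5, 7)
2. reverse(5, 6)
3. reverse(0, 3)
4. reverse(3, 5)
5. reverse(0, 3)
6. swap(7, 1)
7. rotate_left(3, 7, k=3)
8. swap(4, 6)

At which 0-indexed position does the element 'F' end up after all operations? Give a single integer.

After 1 (swap(5, 7)): [B, C, E, F, D, G, A, H]
After 2 (reverse(5, 6)): [B, C, E, F, D, A, G, H]
After 3 (reverse(0, 3)): [F, E, C, B, D, A, G, H]
After 4 (reverse(3, 5)): [F, E, C, A, D, B, G, H]
After 5 (reverse(0, 3)): [A, C, E, F, D, B, G, H]
After 6 (swap(7, 1)): [A, H, E, F, D, B, G, C]
After 7 (rotate_left(3, 7, k=3)): [A, H, E, G, C, F, D, B]
After 8 (swap(4, 6)): [A, H, E, G, D, F, C, B]

Answer: 5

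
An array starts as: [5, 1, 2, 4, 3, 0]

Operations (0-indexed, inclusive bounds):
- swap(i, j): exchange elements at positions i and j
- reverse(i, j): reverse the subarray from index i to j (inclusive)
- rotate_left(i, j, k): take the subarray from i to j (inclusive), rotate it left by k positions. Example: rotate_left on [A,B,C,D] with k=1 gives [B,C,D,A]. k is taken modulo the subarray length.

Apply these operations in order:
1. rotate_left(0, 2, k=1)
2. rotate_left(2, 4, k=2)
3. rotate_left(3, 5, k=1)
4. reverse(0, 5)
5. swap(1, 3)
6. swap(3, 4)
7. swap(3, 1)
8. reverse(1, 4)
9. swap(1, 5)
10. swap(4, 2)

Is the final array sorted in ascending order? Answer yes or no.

After 1 (rotate_left(0, 2, k=1)): [1, 2, 5, 4, 3, 0]
After 2 (rotate_left(2, 4, k=2)): [1, 2, 3, 5, 4, 0]
After 3 (rotate_left(3, 5, k=1)): [1, 2, 3, 4, 0, 5]
After 4 (reverse(0, 5)): [5, 0, 4, 3, 2, 1]
After 5 (swap(1, 3)): [5, 3, 4, 0, 2, 1]
After 6 (swap(3, 4)): [5, 3, 4, 2, 0, 1]
After 7 (swap(3, 1)): [5, 2, 4, 3, 0, 1]
After 8 (reverse(1, 4)): [5, 0, 3, 4, 2, 1]
After 9 (swap(1, 5)): [5, 1, 3, 4, 2, 0]
After 10 (swap(4, 2)): [5, 1, 2, 4, 3, 0]

Answer: no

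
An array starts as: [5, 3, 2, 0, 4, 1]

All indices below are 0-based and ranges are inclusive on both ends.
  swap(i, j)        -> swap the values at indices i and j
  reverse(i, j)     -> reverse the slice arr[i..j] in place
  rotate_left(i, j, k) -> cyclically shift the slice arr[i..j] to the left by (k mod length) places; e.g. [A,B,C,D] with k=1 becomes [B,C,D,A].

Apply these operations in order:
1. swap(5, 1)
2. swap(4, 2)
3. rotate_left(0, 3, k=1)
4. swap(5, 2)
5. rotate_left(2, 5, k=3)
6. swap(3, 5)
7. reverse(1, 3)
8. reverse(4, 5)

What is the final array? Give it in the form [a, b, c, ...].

Answer: [1, 2, 0, 4, 3, 5]

Derivation:
After 1 (swap(5, 1)): [5, 1, 2, 0, 4, 3]
After 2 (swap(4, 2)): [5, 1, 4, 0, 2, 3]
After 3 (rotate_left(0, 3, k=1)): [1, 4, 0, 5, 2, 3]
After 4 (swap(5, 2)): [1, 4, 3, 5, 2, 0]
After 5 (rotate_left(2, 5, k=3)): [1, 4, 0, 3, 5, 2]
After 6 (swap(3, 5)): [1, 4, 0, 2, 5, 3]
After 7 (reverse(1, 3)): [1, 2, 0, 4, 5, 3]
After 8 (reverse(4, 5)): [1, 2, 0, 4, 3, 5]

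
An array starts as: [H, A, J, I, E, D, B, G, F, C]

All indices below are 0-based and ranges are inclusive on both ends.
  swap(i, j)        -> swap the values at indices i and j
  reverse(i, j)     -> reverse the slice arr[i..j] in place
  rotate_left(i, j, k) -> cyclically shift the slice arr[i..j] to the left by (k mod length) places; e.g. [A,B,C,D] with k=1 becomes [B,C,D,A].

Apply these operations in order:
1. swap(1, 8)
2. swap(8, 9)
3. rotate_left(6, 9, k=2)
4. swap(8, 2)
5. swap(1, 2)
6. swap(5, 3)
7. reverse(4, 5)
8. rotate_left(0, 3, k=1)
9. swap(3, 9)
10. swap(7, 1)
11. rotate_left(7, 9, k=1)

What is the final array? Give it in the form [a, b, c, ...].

Answer: [B, A, D, G, I, E, C, J, H, F]

Derivation:
After 1 (swap(1, 8)): [H, F, J, I, E, D, B, G, A, C]
After 2 (swap(8, 9)): [H, F, J, I, E, D, B, G, C, A]
After 3 (rotate_left(6, 9, k=2)): [H, F, J, I, E, D, C, A, B, G]
After 4 (swap(8, 2)): [H, F, B, I, E, D, C, A, J, G]
After 5 (swap(1, 2)): [H, B, F, I, E, D, C, A, J, G]
After 6 (swap(5, 3)): [H, B, F, D, E, I, C, A, J, G]
After 7 (reverse(4, 5)): [H, B, F, D, I, E, C, A, J, G]
After 8 (rotate_left(0, 3, k=1)): [B, F, D, H, I, E, C, A, J, G]
After 9 (swap(3, 9)): [B, F, D, G, I, E, C, A, J, H]
After 10 (swap(7, 1)): [B, A, D, G, I, E, C, F, J, H]
After 11 (rotate_left(7, 9, k=1)): [B, A, D, G, I, E, C, J, H, F]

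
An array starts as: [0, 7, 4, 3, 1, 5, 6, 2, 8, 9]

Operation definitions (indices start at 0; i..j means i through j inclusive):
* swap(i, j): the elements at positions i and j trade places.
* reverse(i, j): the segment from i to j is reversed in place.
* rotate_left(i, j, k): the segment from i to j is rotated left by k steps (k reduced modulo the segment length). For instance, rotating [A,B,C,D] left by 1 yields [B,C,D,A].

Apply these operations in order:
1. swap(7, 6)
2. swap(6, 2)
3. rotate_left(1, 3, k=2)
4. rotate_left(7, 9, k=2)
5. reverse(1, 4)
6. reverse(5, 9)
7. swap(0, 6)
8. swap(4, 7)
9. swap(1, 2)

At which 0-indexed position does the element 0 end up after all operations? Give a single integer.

After 1 (swap(7, 6)): [0, 7, 4, 3, 1, 5, 2, 6, 8, 9]
After 2 (swap(6, 2)): [0, 7, 2, 3, 1, 5, 4, 6, 8, 9]
After 3 (rotate_left(1, 3, k=2)): [0, 3, 7, 2, 1, 5, 4, 6, 8, 9]
After 4 (rotate_left(7, 9, k=2)): [0, 3, 7, 2, 1, 5, 4, 9, 6, 8]
After 5 (reverse(1, 4)): [0, 1, 2, 7, 3, 5, 4, 9, 6, 8]
After 6 (reverse(5, 9)): [0, 1, 2, 7, 3, 8, 6, 9, 4, 5]
After 7 (swap(0, 6)): [6, 1, 2, 7, 3, 8, 0, 9, 4, 5]
After 8 (swap(4, 7)): [6, 1, 2, 7, 9, 8, 0, 3, 4, 5]
After 9 (swap(1, 2)): [6, 2, 1, 7, 9, 8, 0, 3, 4, 5]

Answer: 6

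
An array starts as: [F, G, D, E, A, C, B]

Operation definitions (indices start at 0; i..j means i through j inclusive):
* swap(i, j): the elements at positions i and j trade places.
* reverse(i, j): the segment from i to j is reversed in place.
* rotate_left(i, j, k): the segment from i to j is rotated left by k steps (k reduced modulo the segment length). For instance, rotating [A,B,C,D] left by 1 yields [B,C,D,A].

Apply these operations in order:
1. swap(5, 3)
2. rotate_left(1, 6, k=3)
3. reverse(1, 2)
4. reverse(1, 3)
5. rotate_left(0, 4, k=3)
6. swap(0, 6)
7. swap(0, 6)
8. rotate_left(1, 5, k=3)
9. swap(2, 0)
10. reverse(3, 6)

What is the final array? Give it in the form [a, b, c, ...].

After 1 (swap(5, 3)): [F, G, D, C, A, E, B]
After 2 (rotate_left(1, 6, k=3)): [F, A, E, B, G, D, C]
After 3 (reverse(1, 2)): [F, E, A, B, G, D, C]
After 4 (reverse(1, 3)): [F, B, A, E, G, D, C]
After 5 (rotate_left(0, 4, k=3)): [E, G, F, B, A, D, C]
After 6 (swap(0, 6)): [C, G, F, B, A, D, E]
After 7 (swap(0, 6)): [E, G, F, B, A, D, C]
After 8 (rotate_left(1, 5, k=3)): [E, A, D, G, F, B, C]
After 9 (swap(2, 0)): [D, A, E, G, F, B, C]
After 10 (reverse(3, 6)): [D, A, E, C, B, F, G]

Answer: [D, A, E, C, B, F, G]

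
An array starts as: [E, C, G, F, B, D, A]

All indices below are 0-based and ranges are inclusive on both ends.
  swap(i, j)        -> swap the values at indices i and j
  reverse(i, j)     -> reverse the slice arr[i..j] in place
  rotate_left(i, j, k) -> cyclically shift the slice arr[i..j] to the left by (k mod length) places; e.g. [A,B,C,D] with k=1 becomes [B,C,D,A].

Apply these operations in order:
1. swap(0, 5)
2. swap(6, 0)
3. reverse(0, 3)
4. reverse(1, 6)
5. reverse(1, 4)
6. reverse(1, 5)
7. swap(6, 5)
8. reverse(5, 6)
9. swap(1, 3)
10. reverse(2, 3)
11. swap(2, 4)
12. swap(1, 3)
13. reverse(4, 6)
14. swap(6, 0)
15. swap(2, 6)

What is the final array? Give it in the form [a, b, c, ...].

After 1 (swap(0, 5)): [D, C, G, F, B, E, A]
After 2 (swap(6, 0)): [A, C, G, F, B, E, D]
After 3 (reverse(0, 3)): [F, G, C, A, B, E, D]
After 4 (reverse(1, 6)): [F, D, E, B, A, C, G]
After 5 (reverse(1, 4)): [F, A, B, E, D, C, G]
After 6 (reverse(1, 5)): [F, C, D, E, B, A, G]
After 7 (swap(6, 5)): [F, C, D, E, B, G, A]
After 8 (reverse(5, 6)): [F, C, D, E, B, A, G]
After 9 (swap(1, 3)): [F, E, D, C, B, A, G]
After 10 (reverse(2, 3)): [F, E, C, D, B, A, G]
After 11 (swap(2, 4)): [F, E, B, D, C, A, G]
After 12 (swap(1, 3)): [F, D, B, E, C, A, G]
After 13 (reverse(4, 6)): [F, D, B, E, G, A, C]
After 14 (swap(6, 0)): [C, D, B, E, G, A, F]
After 15 (swap(2, 6)): [C, D, F, E, G, A, B]

Answer: [C, D, F, E, G, A, B]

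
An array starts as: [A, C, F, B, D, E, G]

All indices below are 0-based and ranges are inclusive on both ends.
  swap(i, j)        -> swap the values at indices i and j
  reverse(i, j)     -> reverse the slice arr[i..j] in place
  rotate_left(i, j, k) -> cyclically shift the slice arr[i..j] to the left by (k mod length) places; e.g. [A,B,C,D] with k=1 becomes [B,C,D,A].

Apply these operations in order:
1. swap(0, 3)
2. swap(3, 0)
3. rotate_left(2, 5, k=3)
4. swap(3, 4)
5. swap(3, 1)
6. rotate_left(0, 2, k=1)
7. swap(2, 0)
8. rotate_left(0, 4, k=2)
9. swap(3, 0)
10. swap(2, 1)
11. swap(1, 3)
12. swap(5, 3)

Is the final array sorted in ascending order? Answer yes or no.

After 1 (swap(0, 3)): [B, C, F, A, D, E, G]
After 2 (swap(3, 0)): [A, C, F, B, D, E, G]
After 3 (rotate_left(2, 5, k=3)): [A, C, E, F, B, D, G]
After 4 (swap(3, 4)): [A, C, E, B, F, D, G]
After 5 (swap(3, 1)): [A, B, E, C, F, D, G]
After 6 (rotate_left(0, 2, k=1)): [B, E, A, C, F, D, G]
After 7 (swap(2, 0)): [A, E, B, C, F, D, G]
After 8 (rotate_left(0, 4, k=2)): [B, C, F, A, E, D, G]
After 9 (swap(3, 0)): [A, C, F, B, E, D, G]
After 10 (swap(2, 1)): [A, F, C, B, E, D, G]
After 11 (swap(1, 3)): [A, B, C, F, E, D, G]
After 12 (swap(5, 3)): [A, B, C, D, E, F, G]

Answer: yes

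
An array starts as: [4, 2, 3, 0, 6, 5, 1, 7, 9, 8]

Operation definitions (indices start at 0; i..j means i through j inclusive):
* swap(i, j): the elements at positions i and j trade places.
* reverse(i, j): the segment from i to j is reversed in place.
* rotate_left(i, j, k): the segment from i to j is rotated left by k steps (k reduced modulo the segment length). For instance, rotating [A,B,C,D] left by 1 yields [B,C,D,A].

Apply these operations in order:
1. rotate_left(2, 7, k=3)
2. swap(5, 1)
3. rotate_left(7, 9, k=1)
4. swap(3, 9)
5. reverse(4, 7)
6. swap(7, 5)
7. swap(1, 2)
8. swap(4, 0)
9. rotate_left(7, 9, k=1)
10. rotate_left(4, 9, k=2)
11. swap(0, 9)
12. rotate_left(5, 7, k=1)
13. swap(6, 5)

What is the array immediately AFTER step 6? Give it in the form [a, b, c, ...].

Answer: [4, 3, 5, 6, 9, 7, 2, 0, 8, 1]

Derivation:
After 1 (rotate_left(2, 7, k=3)): [4, 2, 5, 1, 7, 3, 0, 6, 9, 8]
After 2 (swap(5, 1)): [4, 3, 5, 1, 7, 2, 0, 6, 9, 8]
After 3 (rotate_left(7, 9, k=1)): [4, 3, 5, 1, 7, 2, 0, 9, 8, 6]
After 4 (swap(3, 9)): [4, 3, 5, 6, 7, 2, 0, 9, 8, 1]
After 5 (reverse(4, 7)): [4, 3, 5, 6, 9, 0, 2, 7, 8, 1]
After 6 (swap(7, 5)): [4, 3, 5, 6, 9, 7, 2, 0, 8, 1]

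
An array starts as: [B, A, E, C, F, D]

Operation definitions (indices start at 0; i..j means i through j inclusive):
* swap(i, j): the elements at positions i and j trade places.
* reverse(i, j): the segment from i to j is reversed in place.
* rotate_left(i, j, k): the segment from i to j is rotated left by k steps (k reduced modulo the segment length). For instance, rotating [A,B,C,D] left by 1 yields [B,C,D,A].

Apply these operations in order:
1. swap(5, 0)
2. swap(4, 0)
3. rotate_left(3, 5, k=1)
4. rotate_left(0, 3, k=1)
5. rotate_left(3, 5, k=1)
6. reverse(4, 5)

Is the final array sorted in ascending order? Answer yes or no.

After 1 (swap(5, 0)): [D, A, E, C, F, B]
After 2 (swap(4, 0)): [F, A, E, C, D, B]
After 3 (rotate_left(3, 5, k=1)): [F, A, E, D, B, C]
After 4 (rotate_left(0, 3, k=1)): [A, E, D, F, B, C]
After 5 (rotate_left(3, 5, k=1)): [A, E, D, B, C, F]
After 6 (reverse(4, 5)): [A, E, D, B, F, C]

Answer: no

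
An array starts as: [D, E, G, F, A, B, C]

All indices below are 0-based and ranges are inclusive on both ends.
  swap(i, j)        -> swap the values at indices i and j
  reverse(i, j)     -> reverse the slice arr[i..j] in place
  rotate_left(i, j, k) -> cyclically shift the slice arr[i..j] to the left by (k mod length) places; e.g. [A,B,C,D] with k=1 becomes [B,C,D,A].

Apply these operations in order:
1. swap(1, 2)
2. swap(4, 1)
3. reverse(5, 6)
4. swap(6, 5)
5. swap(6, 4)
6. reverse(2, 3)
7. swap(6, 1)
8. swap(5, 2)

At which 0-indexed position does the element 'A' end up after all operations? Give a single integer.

After 1 (swap(1, 2)): [D, G, E, F, A, B, C]
After 2 (swap(4, 1)): [D, A, E, F, G, B, C]
After 3 (reverse(5, 6)): [D, A, E, F, G, C, B]
After 4 (swap(6, 5)): [D, A, E, F, G, B, C]
After 5 (swap(6, 4)): [D, A, E, F, C, B, G]
After 6 (reverse(2, 3)): [D, A, F, E, C, B, G]
After 7 (swap(6, 1)): [D, G, F, E, C, B, A]
After 8 (swap(5, 2)): [D, G, B, E, C, F, A]

Answer: 6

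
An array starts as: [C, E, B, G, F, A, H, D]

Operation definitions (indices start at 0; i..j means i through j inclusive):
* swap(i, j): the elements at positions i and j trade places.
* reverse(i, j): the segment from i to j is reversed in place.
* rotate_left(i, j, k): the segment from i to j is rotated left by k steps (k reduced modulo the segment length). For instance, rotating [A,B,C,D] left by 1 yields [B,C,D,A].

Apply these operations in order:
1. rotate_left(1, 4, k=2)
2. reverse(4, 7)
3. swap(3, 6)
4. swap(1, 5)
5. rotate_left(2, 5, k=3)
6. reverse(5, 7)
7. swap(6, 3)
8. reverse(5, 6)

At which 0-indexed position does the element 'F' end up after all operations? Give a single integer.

Answer: 5

Derivation:
After 1 (rotate_left(1, 4, k=2)): [C, G, F, E, B, A, H, D]
After 2 (reverse(4, 7)): [C, G, F, E, D, H, A, B]
After 3 (swap(3, 6)): [C, G, F, A, D, H, E, B]
After 4 (swap(1, 5)): [C, H, F, A, D, G, E, B]
After 5 (rotate_left(2, 5, k=3)): [C, H, G, F, A, D, E, B]
After 6 (reverse(5, 7)): [C, H, G, F, A, B, E, D]
After 7 (swap(6, 3)): [C, H, G, E, A, B, F, D]
After 8 (reverse(5, 6)): [C, H, G, E, A, F, B, D]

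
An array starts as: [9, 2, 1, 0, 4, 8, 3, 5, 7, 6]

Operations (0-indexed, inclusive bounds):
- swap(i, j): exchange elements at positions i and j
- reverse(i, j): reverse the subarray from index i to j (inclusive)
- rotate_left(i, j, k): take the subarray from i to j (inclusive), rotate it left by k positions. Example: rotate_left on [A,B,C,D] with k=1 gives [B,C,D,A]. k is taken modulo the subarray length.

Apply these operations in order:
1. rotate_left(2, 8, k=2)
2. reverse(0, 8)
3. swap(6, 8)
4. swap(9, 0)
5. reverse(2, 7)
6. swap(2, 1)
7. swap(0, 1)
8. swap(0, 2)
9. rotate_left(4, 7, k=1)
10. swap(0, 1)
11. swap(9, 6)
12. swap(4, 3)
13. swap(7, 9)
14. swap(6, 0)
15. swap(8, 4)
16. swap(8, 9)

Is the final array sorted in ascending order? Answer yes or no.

After 1 (rotate_left(2, 8, k=2)): [9, 2, 4, 8, 3, 5, 7, 1, 0, 6]
After 2 (reverse(0, 8)): [0, 1, 7, 5, 3, 8, 4, 2, 9, 6]
After 3 (swap(6, 8)): [0, 1, 7, 5, 3, 8, 9, 2, 4, 6]
After 4 (swap(9, 0)): [6, 1, 7, 5, 3, 8, 9, 2, 4, 0]
After 5 (reverse(2, 7)): [6, 1, 2, 9, 8, 3, 5, 7, 4, 0]
After 6 (swap(2, 1)): [6, 2, 1, 9, 8, 3, 5, 7, 4, 0]
After 7 (swap(0, 1)): [2, 6, 1, 9, 8, 3, 5, 7, 4, 0]
After 8 (swap(0, 2)): [1, 6, 2, 9, 8, 3, 5, 7, 4, 0]
After 9 (rotate_left(4, 7, k=1)): [1, 6, 2, 9, 3, 5, 7, 8, 4, 0]
After 10 (swap(0, 1)): [6, 1, 2, 9, 3, 5, 7, 8, 4, 0]
After 11 (swap(9, 6)): [6, 1, 2, 9, 3, 5, 0, 8, 4, 7]
After 12 (swap(4, 3)): [6, 1, 2, 3, 9, 5, 0, 8, 4, 7]
After 13 (swap(7, 9)): [6, 1, 2, 3, 9, 5, 0, 7, 4, 8]
After 14 (swap(6, 0)): [0, 1, 2, 3, 9, 5, 6, 7, 4, 8]
After 15 (swap(8, 4)): [0, 1, 2, 3, 4, 5, 6, 7, 9, 8]
After 16 (swap(8, 9)): [0, 1, 2, 3, 4, 5, 6, 7, 8, 9]

Answer: yes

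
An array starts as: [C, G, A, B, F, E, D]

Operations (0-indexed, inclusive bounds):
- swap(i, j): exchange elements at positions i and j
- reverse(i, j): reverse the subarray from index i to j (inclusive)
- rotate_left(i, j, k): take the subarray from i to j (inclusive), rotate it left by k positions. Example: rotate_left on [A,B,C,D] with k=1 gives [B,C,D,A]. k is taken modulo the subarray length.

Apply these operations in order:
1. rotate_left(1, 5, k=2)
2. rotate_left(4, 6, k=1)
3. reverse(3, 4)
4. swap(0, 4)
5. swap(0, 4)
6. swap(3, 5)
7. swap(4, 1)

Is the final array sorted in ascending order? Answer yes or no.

After 1 (rotate_left(1, 5, k=2)): [C, B, F, E, G, A, D]
After 2 (rotate_left(4, 6, k=1)): [C, B, F, E, A, D, G]
After 3 (reverse(3, 4)): [C, B, F, A, E, D, G]
After 4 (swap(0, 4)): [E, B, F, A, C, D, G]
After 5 (swap(0, 4)): [C, B, F, A, E, D, G]
After 6 (swap(3, 5)): [C, B, F, D, E, A, G]
After 7 (swap(4, 1)): [C, E, F, D, B, A, G]

Answer: no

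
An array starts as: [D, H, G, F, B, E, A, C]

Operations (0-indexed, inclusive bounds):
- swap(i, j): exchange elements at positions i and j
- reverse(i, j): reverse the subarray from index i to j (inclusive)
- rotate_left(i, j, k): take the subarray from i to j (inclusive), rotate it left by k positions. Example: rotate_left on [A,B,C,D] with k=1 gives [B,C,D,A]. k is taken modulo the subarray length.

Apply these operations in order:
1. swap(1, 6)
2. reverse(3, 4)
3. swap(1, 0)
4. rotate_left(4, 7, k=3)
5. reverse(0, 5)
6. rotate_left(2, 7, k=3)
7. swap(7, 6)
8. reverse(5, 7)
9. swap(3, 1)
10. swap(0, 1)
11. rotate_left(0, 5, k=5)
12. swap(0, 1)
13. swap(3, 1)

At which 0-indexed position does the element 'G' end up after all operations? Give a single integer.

After 1 (swap(1, 6)): [D, A, G, F, B, E, H, C]
After 2 (reverse(3, 4)): [D, A, G, B, F, E, H, C]
After 3 (swap(1, 0)): [A, D, G, B, F, E, H, C]
After 4 (rotate_left(4, 7, k=3)): [A, D, G, B, C, F, E, H]
After 5 (reverse(0, 5)): [F, C, B, G, D, A, E, H]
After 6 (rotate_left(2, 7, k=3)): [F, C, A, E, H, B, G, D]
After 7 (swap(7, 6)): [F, C, A, E, H, B, D, G]
After 8 (reverse(5, 7)): [F, C, A, E, H, G, D, B]
After 9 (swap(3, 1)): [F, E, A, C, H, G, D, B]
After 10 (swap(0, 1)): [E, F, A, C, H, G, D, B]
After 11 (rotate_left(0, 5, k=5)): [G, E, F, A, C, H, D, B]
After 12 (swap(0, 1)): [E, G, F, A, C, H, D, B]
After 13 (swap(3, 1)): [E, A, F, G, C, H, D, B]

Answer: 3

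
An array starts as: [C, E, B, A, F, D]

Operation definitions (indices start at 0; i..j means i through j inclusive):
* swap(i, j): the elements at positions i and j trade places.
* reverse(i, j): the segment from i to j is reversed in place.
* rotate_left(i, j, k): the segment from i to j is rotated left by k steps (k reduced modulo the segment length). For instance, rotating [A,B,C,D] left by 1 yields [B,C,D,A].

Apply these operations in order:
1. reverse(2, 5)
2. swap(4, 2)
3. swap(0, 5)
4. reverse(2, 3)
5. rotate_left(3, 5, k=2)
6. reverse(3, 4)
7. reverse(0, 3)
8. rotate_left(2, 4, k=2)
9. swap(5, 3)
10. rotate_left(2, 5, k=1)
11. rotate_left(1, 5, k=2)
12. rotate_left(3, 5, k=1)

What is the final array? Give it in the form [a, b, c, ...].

After 1 (reverse(2, 5)): [C, E, D, F, A, B]
After 2 (swap(4, 2)): [C, E, A, F, D, B]
After 3 (swap(0, 5)): [B, E, A, F, D, C]
After 4 (reverse(2, 3)): [B, E, F, A, D, C]
After 5 (rotate_left(3, 5, k=2)): [B, E, F, C, A, D]
After 6 (reverse(3, 4)): [B, E, F, A, C, D]
After 7 (reverse(0, 3)): [A, F, E, B, C, D]
After 8 (rotate_left(2, 4, k=2)): [A, F, C, E, B, D]
After 9 (swap(5, 3)): [A, F, C, D, B, E]
After 10 (rotate_left(2, 5, k=1)): [A, F, D, B, E, C]
After 11 (rotate_left(1, 5, k=2)): [A, B, E, C, F, D]
After 12 (rotate_left(3, 5, k=1)): [A, B, E, F, D, C]

Answer: [A, B, E, F, D, C]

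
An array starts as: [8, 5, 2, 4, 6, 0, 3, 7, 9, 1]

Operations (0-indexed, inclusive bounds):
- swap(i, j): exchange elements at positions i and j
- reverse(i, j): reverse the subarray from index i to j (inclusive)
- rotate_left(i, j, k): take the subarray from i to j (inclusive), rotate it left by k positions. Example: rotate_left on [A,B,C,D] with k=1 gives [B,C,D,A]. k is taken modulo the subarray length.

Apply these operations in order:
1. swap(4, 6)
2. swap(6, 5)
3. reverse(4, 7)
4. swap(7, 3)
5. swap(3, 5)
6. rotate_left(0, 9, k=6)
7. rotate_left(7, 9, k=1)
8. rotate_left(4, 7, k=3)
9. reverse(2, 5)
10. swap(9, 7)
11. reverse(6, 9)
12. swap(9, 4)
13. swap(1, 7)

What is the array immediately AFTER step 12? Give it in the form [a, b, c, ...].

Answer: [6, 4, 8, 7, 5, 9, 2, 3, 0, 1]

Derivation:
After 1 (swap(4, 6)): [8, 5, 2, 4, 3, 0, 6, 7, 9, 1]
After 2 (swap(6, 5)): [8, 5, 2, 4, 3, 6, 0, 7, 9, 1]
After 3 (reverse(4, 7)): [8, 5, 2, 4, 7, 0, 6, 3, 9, 1]
After 4 (swap(7, 3)): [8, 5, 2, 3, 7, 0, 6, 4, 9, 1]
After 5 (swap(3, 5)): [8, 5, 2, 0, 7, 3, 6, 4, 9, 1]
After 6 (rotate_left(0, 9, k=6)): [6, 4, 9, 1, 8, 5, 2, 0, 7, 3]
After 7 (rotate_left(7, 9, k=1)): [6, 4, 9, 1, 8, 5, 2, 7, 3, 0]
After 8 (rotate_left(4, 7, k=3)): [6, 4, 9, 1, 7, 8, 5, 2, 3, 0]
After 9 (reverse(2, 5)): [6, 4, 8, 7, 1, 9, 5, 2, 3, 0]
After 10 (swap(9, 7)): [6, 4, 8, 7, 1, 9, 5, 0, 3, 2]
After 11 (reverse(6, 9)): [6, 4, 8, 7, 1, 9, 2, 3, 0, 5]
After 12 (swap(9, 4)): [6, 4, 8, 7, 5, 9, 2, 3, 0, 1]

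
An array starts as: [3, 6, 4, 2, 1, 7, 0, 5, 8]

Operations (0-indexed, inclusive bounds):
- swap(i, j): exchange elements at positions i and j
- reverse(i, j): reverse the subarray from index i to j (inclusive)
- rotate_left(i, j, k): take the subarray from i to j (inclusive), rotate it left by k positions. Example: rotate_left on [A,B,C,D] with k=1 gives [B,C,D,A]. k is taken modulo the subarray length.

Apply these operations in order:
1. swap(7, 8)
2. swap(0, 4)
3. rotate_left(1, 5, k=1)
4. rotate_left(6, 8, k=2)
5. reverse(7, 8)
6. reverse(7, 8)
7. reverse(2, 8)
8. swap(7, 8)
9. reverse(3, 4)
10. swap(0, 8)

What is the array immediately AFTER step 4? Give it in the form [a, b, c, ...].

After 1 (swap(7, 8)): [3, 6, 4, 2, 1, 7, 0, 8, 5]
After 2 (swap(0, 4)): [1, 6, 4, 2, 3, 7, 0, 8, 5]
After 3 (rotate_left(1, 5, k=1)): [1, 4, 2, 3, 7, 6, 0, 8, 5]
After 4 (rotate_left(6, 8, k=2)): [1, 4, 2, 3, 7, 6, 5, 0, 8]

Answer: [1, 4, 2, 3, 7, 6, 5, 0, 8]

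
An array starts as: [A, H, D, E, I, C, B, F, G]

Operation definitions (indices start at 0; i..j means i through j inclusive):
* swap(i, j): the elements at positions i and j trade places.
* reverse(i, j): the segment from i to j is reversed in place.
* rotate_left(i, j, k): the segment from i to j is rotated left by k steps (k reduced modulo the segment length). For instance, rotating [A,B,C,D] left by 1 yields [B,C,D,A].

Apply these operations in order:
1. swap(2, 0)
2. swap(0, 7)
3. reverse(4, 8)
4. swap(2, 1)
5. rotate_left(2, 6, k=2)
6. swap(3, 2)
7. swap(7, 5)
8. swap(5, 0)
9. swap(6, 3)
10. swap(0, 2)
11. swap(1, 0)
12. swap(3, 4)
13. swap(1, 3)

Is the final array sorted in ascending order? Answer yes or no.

Answer: yes

Derivation:
After 1 (swap(2, 0)): [D, H, A, E, I, C, B, F, G]
After 2 (swap(0, 7)): [F, H, A, E, I, C, B, D, G]
After 3 (reverse(4, 8)): [F, H, A, E, G, D, B, C, I]
After 4 (swap(2, 1)): [F, A, H, E, G, D, B, C, I]
After 5 (rotate_left(2, 6, k=2)): [F, A, G, D, B, H, E, C, I]
After 6 (swap(3, 2)): [F, A, D, G, B, H, E, C, I]
After 7 (swap(7, 5)): [F, A, D, G, B, C, E, H, I]
After 8 (swap(5, 0)): [C, A, D, G, B, F, E, H, I]
After 9 (swap(6, 3)): [C, A, D, E, B, F, G, H, I]
After 10 (swap(0, 2)): [D, A, C, E, B, F, G, H, I]
After 11 (swap(1, 0)): [A, D, C, E, B, F, G, H, I]
After 12 (swap(3, 4)): [A, D, C, B, E, F, G, H, I]
After 13 (swap(1, 3)): [A, B, C, D, E, F, G, H, I]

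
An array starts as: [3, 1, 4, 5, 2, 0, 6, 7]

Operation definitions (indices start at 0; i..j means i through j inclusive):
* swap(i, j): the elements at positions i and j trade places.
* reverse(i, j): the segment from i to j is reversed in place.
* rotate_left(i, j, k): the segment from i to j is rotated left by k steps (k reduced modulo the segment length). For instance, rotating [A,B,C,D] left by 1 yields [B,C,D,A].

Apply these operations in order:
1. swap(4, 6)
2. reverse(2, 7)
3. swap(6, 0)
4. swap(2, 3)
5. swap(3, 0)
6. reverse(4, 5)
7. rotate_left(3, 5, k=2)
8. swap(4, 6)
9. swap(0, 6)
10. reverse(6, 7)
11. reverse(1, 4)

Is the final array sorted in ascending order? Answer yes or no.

After 1 (swap(4, 6)): [3, 1, 4, 5, 6, 0, 2, 7]
After 2 (reverse(2, 7)): [3, 1, 7, 2, 0, 6, 5, 4]
After 3 (swap(6, 0)): [5, 1, 7, 2, 0, 6, 3, 4]
After 4 (swap(2, 3)): [5, 1, 2, 7, 0, 6, 3, 4]
After 5 (swap(3, 0)): [7, 1, 2, 5, 0, 6, 3, 4]
After 6 (reverse(4, 5)): [7, 1, 2, 5, 6, 0, 3, 4]
After 7 (rotate_left(3, 5, k=2)): [7, 1, 2, 0, 5, 6, 3, 4]
After 8 (swap(4, 6)): [7, 1, 2, 0, 3, 6, 5, 4]
After 9 (swap(0, 6)): [5, 1, 2, 0, 3, 6, 7, 4]
After 10 (reverse(6, 7)): [5, 1, 2, 0, 3, 6, 4, 7]
After 11 (reverse(1, 4)): [5, 3, 0, 2, 1, 6, 4, 7]

Answer: no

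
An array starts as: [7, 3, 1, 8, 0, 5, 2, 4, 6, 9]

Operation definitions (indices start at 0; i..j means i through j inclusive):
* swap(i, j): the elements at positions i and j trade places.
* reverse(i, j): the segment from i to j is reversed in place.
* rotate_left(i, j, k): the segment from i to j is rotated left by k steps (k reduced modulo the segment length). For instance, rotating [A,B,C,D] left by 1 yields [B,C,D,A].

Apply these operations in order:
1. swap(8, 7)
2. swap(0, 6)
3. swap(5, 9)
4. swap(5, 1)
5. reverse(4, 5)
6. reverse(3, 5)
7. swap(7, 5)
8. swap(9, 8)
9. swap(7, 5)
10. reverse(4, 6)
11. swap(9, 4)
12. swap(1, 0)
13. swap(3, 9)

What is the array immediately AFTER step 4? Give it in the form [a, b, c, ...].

Answer: [2, 9, 1, 8, 0, 3, 7, 6, 4, 5]

Derivation:
After 1 (swap(8, 7)): [7, 3, 1, 8, 0, 5, 2, 6, 4, 9]
After 2 (swap(0, 6)): [2, 3, 1, 8, 0, 5, 7, 6, 4, 9]
After 3 (swap(5, 9)): [2, 3, 1, 8, 0, 9, 7, 6, 4, 5]
After 4 (swap(5, 1)): [2, 9, 1, 8, 0, 3, 7, 6, 4, 5]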